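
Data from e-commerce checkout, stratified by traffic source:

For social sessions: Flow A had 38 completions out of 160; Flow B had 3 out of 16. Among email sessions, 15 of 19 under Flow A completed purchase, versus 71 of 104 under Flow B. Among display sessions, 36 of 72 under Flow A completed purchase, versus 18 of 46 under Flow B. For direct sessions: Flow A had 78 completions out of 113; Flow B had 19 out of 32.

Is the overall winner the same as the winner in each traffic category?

Social: Flow A 38/160 = 23.8%, Flow B 3/16 = 18.8% → Flow A
Email: Flow A 15/19 = 78.9%, Flow B 71/104 = 68.3% → Flow A
Display: Flow A 36/72 = 50.0%, Flow B 18/46 = 39.1% → Flow A
Direct: Flow A 78/113 = 69.0%, Flow B 19/32 = 59.4% → Flow A
Overall: Flow A 167/364 = 45.9%, Flow B 111/198 = 56.1% → Flow B
Flow A wins each traffic group but Flow B wins overall — the comparison reverses. Flow A's sessions skew toward social, which has a lower base rate.

No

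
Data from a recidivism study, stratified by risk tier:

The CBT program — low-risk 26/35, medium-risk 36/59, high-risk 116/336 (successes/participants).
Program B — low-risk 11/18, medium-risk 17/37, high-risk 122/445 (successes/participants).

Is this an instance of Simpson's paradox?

No

Low-risk: the CBT program 26/35 = 74.3%, Program B 11/18 = 61.1% → the CBT program
Medium-risk: the CBT program 36/59 = 61.0%, Program B 17/37 = 45.9% → the CBT program
High-risk: the CBT program 116/336 = 34.5%, Program B 122/445 = 27.4% → the CBT program
Overall: the CBT program 178/430 = 41.4%, Program B 150/500 = 30.0% → the CBT program
The CBT program wins overall and in every risk group — no reversal.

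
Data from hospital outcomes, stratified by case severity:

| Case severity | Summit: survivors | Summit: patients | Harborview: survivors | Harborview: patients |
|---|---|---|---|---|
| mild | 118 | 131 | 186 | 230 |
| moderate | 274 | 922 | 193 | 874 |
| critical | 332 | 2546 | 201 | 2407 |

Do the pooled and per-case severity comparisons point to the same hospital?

Yes

Mild: Summit 118/131 = 90.1%, Harborview 186/230 = 80.9% → Summit
Moderate: Summit 274/922 = 29.7%, Harborview 193/874 = 22.1% → Summit
Critical: Summit 332/2546 = 13.0%, Harborview 201/2407 = 8.4% → Summit
Overall: Summit 724/3599 = 20.1%, Harborview 580/3511 = 16.5% → Summit
Summit wins overall and in every case group — no reversal.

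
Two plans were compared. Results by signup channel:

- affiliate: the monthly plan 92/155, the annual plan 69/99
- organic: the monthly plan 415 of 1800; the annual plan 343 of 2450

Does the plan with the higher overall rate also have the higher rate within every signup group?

Affiliate: the monthly plan 92/155 = 59.4%, the annual plan 69/99 = 69.7% → the annual plan
Organic: the monthly plan 415/1800 = 23.1%, the annual plan 343/2450 = 14.0% → the monthly plan
Overall: the monthly plan 507/1955 = 25.9%, the annual plan 412/2549 = 16.2% → the monthly plan
Neither sweeps: the monthly plan wins 1 of 2 groups, the annual plan wins 1. The monthly plan wins overall but not every group — no Simpson reversal.

No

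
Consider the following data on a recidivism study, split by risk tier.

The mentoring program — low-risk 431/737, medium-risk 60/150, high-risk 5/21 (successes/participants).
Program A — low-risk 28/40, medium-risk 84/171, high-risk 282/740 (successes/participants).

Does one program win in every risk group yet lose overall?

Low-risk: the mentoring program 431/737 = 58.5%, Program A 28/40 = 70.0% → Program A
Medium-risk: the mentoring program 60/150 = 40.0%, Program A 84/171 = 49.1% → Program A
High-risk: the mentoring program 5/21 = 23.8%, Program A 282/740 = 38.1% → Program A
Overall: the mentoring program 496/908 = 54.6%, Program A 394/951 = 41.4% → the mentoring program
Program A wins each risk group but the mentoring program wins overall — the comparison reverses. Program A's participants skew toward high-risk, which has a lower base rate.

Yes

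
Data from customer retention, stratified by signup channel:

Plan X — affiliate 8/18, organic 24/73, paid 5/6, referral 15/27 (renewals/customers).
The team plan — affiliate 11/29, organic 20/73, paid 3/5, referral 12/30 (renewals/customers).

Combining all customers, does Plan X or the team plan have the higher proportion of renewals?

Plan X

Affiliate: Plan X 8/18 = 44.4%, the team plan 11/29 = 37.9% → Plan X
Organic: Plan X 24/73 = 32.9%, the team plan 20/73 = 27.4% → Plan X
Paid: Plan X 5/6 = 83.3%, the team plan 3/5 = 60.0% → Plan X
Referral: Plan X 15/27 = 55.6%, the team plan 12/30 = 40.0% → Plan X
Overall: Plan X 52/124 = 41.9%, the team plan 46/137 = 33.6% → Plan X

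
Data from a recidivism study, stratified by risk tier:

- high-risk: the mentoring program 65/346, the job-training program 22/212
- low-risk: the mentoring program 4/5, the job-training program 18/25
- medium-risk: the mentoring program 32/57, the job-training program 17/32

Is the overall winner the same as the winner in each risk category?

High-risk: the mentoring program 65/346 = 18.8%, the job-training program 22/212 = 10.4% → the mentoring program
Low-risk: the mentoring program 4/5 = 80.0%, the job-training program 18/25 = 72.0% → the mentoring program
Medium-risk: the mentoring program 32/57 = 56.1%, the job-training program 17/32 = 53.1% → the mentoring program
Overall: the mentoring program 101/408 = 24.8%, the job-training program 57/269 = 21.2% → the mentoring program
The mentoring program wins overall and in every risk group — no reversal.

Yes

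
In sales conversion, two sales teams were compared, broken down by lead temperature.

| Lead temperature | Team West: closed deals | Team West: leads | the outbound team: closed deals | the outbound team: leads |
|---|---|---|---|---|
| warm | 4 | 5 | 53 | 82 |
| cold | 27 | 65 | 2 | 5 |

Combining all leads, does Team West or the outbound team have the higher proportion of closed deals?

the outbound team

Warm: Team West 4/5 = 80.0%, the outbound team 53/82 = 64.6% → Team West
Cold: Team West 27/65 = 41.5%, the outbound team 2/5 = 40.0% → Team West
Overall: Team West 31/70 = 44.3%, the outbound team 55/87 = 63.2% → the outbound team
(Team West wins every lead group but the outbound team wins overall — Team West's leads skew toward the low-rate cold group.)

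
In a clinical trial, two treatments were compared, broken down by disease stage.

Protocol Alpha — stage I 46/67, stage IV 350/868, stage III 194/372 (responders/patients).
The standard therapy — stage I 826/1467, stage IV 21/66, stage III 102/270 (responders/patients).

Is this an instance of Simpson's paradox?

Stage I: Protocol Alpha 46/67 = 68.7%, the standard therapy 826/1467 = 56.3% → Protocol Alpha
Stage IV: Protocol Alpha 350/868 = 40.3%, the standard therapy 21/66 = 31.8% → Protocol Alpha
Stage III: Protocol Alpha 194/372 = 52.2%, the standard therapy 102/270 = 37.8% → Protocol Alpha
Overall: Protocol Alpha 590/1307 = 45.1%, the standard therapy 949/1803 = 52.6% → the standard therapy
Protocol Alpha wins each disease group but the standard therapy wins overall — the comparison reverses. Protocol Alpha's patients skew toward stage IV, which has a lower base rate.

Yes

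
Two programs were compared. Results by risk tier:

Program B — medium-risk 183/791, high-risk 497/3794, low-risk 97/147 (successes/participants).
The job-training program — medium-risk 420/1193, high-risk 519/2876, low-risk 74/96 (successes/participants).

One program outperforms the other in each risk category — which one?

the job-training program

Medium-risk: Program B 183/791 = 23.1%, the job-training program 420/1193 = 35.2% → the job-training program
High-risk: Program B 497/3794 = 13.1%, the job-training program 519/2876 = 18.0% → the job-training program
Low-risk: Program B 97/147 = 66.0%, the job-training program 74/96 = 77.1% → the job-training program
The job-training program has the higher rate in all 3 groups.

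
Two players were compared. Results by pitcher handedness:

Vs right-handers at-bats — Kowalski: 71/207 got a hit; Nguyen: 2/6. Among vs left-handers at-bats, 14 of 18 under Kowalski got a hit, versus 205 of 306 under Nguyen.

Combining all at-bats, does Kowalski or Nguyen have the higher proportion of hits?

Nguyen

Vs right-handers: Kowalski 71/207 = 34.3%, Nguyen 2/6 = 33.3% → Kowalski
Vs left-handers: Kowalski 14/18 = 77.8%, Nguyen 205/306 = 67.0% → Kowalski
Overall: Kowalski 85/225 = 37.8%, Nguyen 207/312 = 66.3% → Nguyen
(Kowalski wins every pitcher group but Nguyen wins overall — Kowalski's at-bats skew toward the low-rate vs right-handers group.)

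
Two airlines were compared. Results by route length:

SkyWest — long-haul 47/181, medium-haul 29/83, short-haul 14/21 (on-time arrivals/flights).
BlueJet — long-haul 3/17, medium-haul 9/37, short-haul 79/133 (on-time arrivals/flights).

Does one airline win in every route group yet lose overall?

Long-haul: SkyWest 47/181 = 26.0%, BlueJet 3/17 = 17.6% → SkyWest
Medium-haul: SkyWest 29/83 = 34.9%, BlueJet 9/37 = 24.3% → SkyWest
Short-haul: SkyWest 14/21 = 66.7%, BlueJet 79/133 = 59.4% → SkyWest
Overall: SkyWest 90/285 = 31.6%, BlueJet 91/187 = 48.7% → BlueJet
SkyWest wins each route group but BlueJet wins overall — the comparison reverses. SkyWest's flights skew toward long-haul, which has a lower base rate.

Yes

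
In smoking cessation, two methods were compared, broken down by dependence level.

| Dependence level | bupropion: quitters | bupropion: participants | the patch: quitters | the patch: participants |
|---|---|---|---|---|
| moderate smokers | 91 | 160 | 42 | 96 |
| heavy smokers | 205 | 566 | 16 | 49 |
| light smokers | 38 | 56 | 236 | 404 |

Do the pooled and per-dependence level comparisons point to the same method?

No

Moderate smokers: bupropion 91/160 = 56.9%, the patch 42/96 = 43.8% → bupropion
Heavy smokers: bupropion 205/566 = 36.2%, the patch 16/49 = 32.7% → bupropion
Light smokers: bupropion 38/56 = 67.9%, the patch 236/404 = 58.4% → bupropion
Overall: bupropion 334/782 = 42.7%, the patch 294/549 = 53.6% → the patch
Bupropion wins each dependence group but the patch wins overall — the comparison reverses. Bupropion's participants skew toward heavy smokers, which has a lower base rate.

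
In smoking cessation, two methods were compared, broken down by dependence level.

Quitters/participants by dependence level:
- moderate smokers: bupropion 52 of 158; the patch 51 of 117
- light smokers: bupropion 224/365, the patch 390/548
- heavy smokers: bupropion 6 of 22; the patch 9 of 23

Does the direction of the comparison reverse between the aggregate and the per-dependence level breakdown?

No

Moderate smokers: bupropion 52/158 = 32.9%, the patch 51/117 = 43.6% → the patch
Light smokers: bupropion 224/365 = 61.4%, the patch 390/548 = 71.2% → the patch
Heavy smokers: bupropion 6/22 = 27.3%, the patch 9/23 = 39.1% → the patch
Overall: bupropion 282/545 = 51.7%, the patch 450/688 = 65.4% → the patch
The patch wins overall and in every dependence group — no reversal.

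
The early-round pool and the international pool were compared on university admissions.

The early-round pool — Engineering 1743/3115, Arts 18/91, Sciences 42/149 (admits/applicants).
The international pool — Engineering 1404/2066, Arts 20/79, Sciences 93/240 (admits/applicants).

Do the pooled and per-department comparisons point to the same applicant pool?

Engineering: the early-round pool 1743/3115 = 56.0%, the international pool 1404/2066 = 68.0% → the international pool
Arts: the early-round pool 18/91 = 19.8%, the international pool 20/79 = 25.3% → the international pool
Sciences: the early-round pool 42/149 = 28.2%, the international pool 93/240 = 38.8% → the international pool
Overall: the early-round pool 1803/3355 = 53.7%, the international pool 1517/2385 = 63.6% → the international pool
The international pool wins overall and in every department group — no reversal.

Yes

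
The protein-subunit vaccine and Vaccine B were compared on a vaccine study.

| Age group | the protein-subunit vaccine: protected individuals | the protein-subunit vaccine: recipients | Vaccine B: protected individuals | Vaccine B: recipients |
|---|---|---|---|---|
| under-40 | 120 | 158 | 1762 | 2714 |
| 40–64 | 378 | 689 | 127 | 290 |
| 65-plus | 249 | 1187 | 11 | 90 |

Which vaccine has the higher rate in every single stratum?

Under-40: the protein-subunit vaccine 120/158 = 75.9%, Vaccine B 1762/2714 = 64.9% → the protein-subunit vaccine
40–64: the protein-subunit vaccine 378/689 = 54.9%, Vaccine B 127/290 = 43.8% → the protein-subunit vaccine
65-plus: the protein-subunit vaccine 249/1187 = 21.0%, Vaccine B 11/90 = 12.2% → the protein-subunit vaccine
The protein-subunit vaccine has the higher rate in all 3 groups.

the protein-subunit vaccine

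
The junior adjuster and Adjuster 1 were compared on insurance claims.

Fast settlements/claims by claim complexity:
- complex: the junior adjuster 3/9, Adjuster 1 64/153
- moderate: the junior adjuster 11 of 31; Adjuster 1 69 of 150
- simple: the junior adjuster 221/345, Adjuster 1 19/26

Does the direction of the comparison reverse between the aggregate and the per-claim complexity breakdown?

Complex: the junior adjuster 3/9 = 33.3%, Adjuster 1 64/153 = 41.8% → Adjuster 1
Moderate: the junior adjuster 11/31 = 35.5%, Adjuster 1 69/150 = 46.0% → Adjuster 1
Simple: the junior adjuster 221/345 = 64.1%, Adjuster 1 19/26 = 73.1% → Adjuster 1
Overall: the junior adjuster 235/385 = 61.0%, Adjuster 1 152/329 = 46.2% → the junior adjuster
Adjuster 1 wins each claim group but the junior adjuster wins overall — the comparison reverses. Adjuster 1's claims skew toward complex, which has a lower base rate.

Yes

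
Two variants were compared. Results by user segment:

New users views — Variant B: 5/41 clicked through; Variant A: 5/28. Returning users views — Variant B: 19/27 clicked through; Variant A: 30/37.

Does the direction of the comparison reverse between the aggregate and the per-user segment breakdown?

New users: Variant B 5/41 = 12.2%, Variant A 5/28 = 17.9% → Variant A
Returning users: Variant B 19/27 = 70.4%, Variant A 30/37 = 81.1% → Variant A
Overall: Variant B 24/68 = 35.3%, Variant A 35/65 = 53.8% → Variant A
Variant A wins overall and in every user group — no reversal.

No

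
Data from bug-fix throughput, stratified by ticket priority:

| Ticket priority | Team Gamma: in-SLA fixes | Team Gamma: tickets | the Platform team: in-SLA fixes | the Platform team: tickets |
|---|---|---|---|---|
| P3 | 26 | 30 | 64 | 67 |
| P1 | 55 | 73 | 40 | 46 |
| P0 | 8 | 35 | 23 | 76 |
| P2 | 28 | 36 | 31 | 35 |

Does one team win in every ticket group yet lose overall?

P3: Team Gamma 26/30 = 86.7%, the Platform team 64/67 = 95.5% → the Platform team
P1: Team Gamma 55/73 = 75.3%, the Platform team 40/46 = 87.0% → the Platform team
P0: Team Gamma 8/35 = 22.9%, the Platform team 23/76 = 30.3% → the Platform team
P2: Team Gamma 28/36 = 77.8%, the Platform team 31/35 = 88.6% → the Platform team
Overall: Team Gamma 117/174 = 67.2%, the Platform team 158/224 = 70.5% → the Platform team
The Platform team wins overall and in every ticket group — no reversal.

No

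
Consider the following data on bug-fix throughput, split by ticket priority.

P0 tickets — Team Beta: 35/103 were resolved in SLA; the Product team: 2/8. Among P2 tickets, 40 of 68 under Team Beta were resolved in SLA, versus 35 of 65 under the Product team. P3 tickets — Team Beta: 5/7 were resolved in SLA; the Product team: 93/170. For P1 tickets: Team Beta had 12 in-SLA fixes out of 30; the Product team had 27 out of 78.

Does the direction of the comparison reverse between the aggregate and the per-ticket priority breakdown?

P0: Team Beta 35/103 = 34.0%, the Product team 2/8 = 25.0% → Team Beta
P2: Team Beta 40/68 = 58.8%, the Product team 35/65 = 53.8% → Team Beta
P3: Team Beta 5/7 = 71.4%, the Product team 93/170 = 54.7% → Team Beta
P1: Team Beta 12/30 = 40.0%, the Product team 27/78 = 34.6% → Team Beta
Overall: Team Beta 92/208 = 44.2%, the Product team 157/321 = 48.9% → the Product team
Team Beta wins each ticket group but the Product team wins overall — the comparison reverses. Team Beta's tickets skew toward P0, which has a lower base rate.

Yes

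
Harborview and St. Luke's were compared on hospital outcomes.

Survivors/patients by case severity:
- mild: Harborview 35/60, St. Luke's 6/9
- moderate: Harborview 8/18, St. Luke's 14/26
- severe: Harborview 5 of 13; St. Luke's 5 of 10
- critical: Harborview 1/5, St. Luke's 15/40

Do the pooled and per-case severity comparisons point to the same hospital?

Mild: Harborview 35/60 = 58.3%, St. Luke's 6/9 = 66.7% → St. Luke's
Moderate: Harborview 8/18 = 44.4%, St. Luke's 14/26 = 53.8% → St. Luke's
Severe: Harborview 5/13 = 38.5%, St. Luke's 5/10 = 50.0% → St. Luke's
Critical: Harborview 1/5 = 20.0%, St. Luke's 15/40 = 37.5% → St. Luke's
Overall: Harborview 49/96 = 51.0%, St. Luke's 40/85 = 47.1% → Harborview
St. Luke's wins each case group but Harborview wins overall — the comparison reverses. St. Luke's's patients skew toward critical, which has a lower base rate.

No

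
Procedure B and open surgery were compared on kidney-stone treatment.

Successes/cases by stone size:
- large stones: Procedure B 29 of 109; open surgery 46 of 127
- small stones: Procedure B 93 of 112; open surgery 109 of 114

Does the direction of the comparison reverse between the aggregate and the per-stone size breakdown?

No

Large stones: Procedure B 29/109 = 26.6%, open surgery 46/127 = 36.2% → open surgery
Small stones: Procedure B 93/112 = 83.0%, open surgery 109/114 = 95.6% → open surgery
Overall: Procedure B 122/221 = 55.2%, open surgery 155/241 = 64.3% → open surgery
Open surgery wins overall and in every stone group — no reversal.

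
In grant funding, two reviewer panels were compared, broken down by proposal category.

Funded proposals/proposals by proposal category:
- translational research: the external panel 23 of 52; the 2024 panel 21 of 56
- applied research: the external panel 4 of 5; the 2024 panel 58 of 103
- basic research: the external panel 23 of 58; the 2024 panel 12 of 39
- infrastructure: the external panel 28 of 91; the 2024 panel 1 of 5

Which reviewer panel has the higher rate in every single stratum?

the external panel

Translational research: the external panel 23/52 = 44.2%, the 2024 panel 21/56 = 37.5% → the external panel
Applied research: the external panel 4/5 = 80.0%, the 2024 panel 58/103 = 56.3% → the external panel
Basic research: the external panel 23/58 = 39.7%, the 2024 panel 12/39 = 30.8% → the external panel
Infrastructure: the external panel 28/91 = 30.8%, the 2024 panel 1/5 = 20.0% → the external panel
The external panel has the higher rate in all 4 groups.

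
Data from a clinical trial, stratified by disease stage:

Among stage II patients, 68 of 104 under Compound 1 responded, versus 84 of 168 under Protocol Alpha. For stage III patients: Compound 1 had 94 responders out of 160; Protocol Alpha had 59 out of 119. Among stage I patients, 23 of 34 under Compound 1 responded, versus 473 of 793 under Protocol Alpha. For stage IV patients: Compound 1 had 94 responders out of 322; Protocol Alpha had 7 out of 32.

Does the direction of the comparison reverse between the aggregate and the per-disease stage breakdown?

Stage II: Compound 1 68/104 = 65.4%, Protocol Alpha 84/168 = 50.0% → Compound 1
Stage III: Compound 1 94/160 = 58.8%, Protocol Alpha 59/119 = 49.6% → Compound 1
Stage I: Compound 1 23/34 = 67.6%, Protocol Alpha 473/793 = 59.6% → Compound 1
Stage IV: Compound 1 94/322 = 29.2%, Protocol Alpha 7/32 = 21.9% → Compound 1
Overall: Compound 1 279/620 = 45.0%, Protocol Alpha 623/1112 = 56.0% → Protocol Alpha
Compound 1 wins each disease group but Protocol Alpha wins overall — the comparison reverses. Compound 1's patients skew toward stage IV, which has a lower base rate.

Yes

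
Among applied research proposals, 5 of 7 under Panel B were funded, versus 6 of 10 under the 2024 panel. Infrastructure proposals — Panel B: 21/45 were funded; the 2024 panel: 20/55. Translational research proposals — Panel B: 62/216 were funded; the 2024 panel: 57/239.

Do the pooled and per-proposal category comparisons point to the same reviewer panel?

Yes

Applied research: Panel B 5/7 = 71.4%, the 2024 panel 6/10 = 60.0% → Panel B
Infrastructure: Panel B 21/45 = 46.7%, the 2024 panel 20/55 = 36.4% → Panel B
Translational research: Panel B 62/216 = 28.7%, the 2024 panel 57/239 = 23.8% → Panel B
Overall: Panel B 88/268 = 32.8%, the 2024 panel 83/304 = 27.3% → Panel B
Panel B wins overall and in every proposal group — no reversal.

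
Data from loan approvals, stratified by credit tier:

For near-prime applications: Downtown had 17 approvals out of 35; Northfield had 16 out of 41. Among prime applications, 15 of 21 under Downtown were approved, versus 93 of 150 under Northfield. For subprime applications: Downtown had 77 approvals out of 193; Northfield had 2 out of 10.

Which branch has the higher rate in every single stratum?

Downtown

Near-prime: Downtown 17/35 = 48.6%, Northfield 16/41 = 39.0% → Downtown
Prime: Downtown 15/21 = 71.4%, Northfield 93/150 = 62.0% → Downtown
Subprime: Downtown 77/193 = 39.9%, Northfield 2/10 = 20.0% → Downtown
Downtown has the higher rate in all 3 groups.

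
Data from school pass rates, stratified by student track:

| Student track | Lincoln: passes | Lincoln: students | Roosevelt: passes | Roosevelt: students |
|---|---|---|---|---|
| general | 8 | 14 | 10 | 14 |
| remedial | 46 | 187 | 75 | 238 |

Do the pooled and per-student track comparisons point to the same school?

General: Lincoln 8/14 = 57.1%, Roosevelt 10/14 = 71.4% → Roosevelt
Remedial: Lincoln 46/187 = 24.6%, Roosevelt 75/238 = 31.5% → Roosevelt
Overall: Lincoln 54/201 = 26.9%, Roosevelt 85/252 = 33.7% → Roosevelt
Roosevelt wins overall and in every student group — no reversal.

Yes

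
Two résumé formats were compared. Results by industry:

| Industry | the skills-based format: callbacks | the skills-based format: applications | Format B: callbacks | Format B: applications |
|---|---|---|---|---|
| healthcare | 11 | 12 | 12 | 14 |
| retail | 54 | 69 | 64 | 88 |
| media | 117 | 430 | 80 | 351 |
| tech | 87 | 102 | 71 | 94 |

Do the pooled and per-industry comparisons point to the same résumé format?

Healthcare: the skills-based format 11/12 = 91.7%, Format B 12/14 = 85.7% → the skills-based format
Retail: the skills-based format 54/69 = 78.3%, Format B 64/88 = 72.7% → the skills-based format
Media: the skills-based format 117/430 = 27.2%, Format B 80/351 = 22.8% → the skills-based format
Tech: the skills-based format 87/102 = 85.3%, Format B 71/94 = 75.5% → the skills-based format
Overall: the skills-based format 269/613 = 43.9%, Format B 227/547 = 41.5% → the skills-based format
The skills-based format wins overall and in every industry group — no reversal.

Yes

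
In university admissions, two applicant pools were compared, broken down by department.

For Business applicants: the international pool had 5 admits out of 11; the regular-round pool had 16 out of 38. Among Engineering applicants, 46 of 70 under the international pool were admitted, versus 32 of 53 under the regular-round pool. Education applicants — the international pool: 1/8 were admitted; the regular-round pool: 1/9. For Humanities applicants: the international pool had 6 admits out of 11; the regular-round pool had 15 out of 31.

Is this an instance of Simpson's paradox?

Business: the international pool 5/11 = 45.5%, the regular-round pool 16/38 = 42.1% → the international pool
Engineering: the international pool 46/70 = 65.7%, the regular-round pool 32/53 = 60.4% → the international pool
Education: the international pool 1/8 = 12.5%, the regular-round pool 1/9 = 11.1% → the international pool
Humanities: the international pool 6/11 = 54.5%, the regular-round pool 15/31 = 48.4% → the international pool
Overall: the international pool 58/100 = 58.0%, the regular-round pool 64/131 = 48.9% → the international pool
The international pool wins overall and in every department group — no reversal.

No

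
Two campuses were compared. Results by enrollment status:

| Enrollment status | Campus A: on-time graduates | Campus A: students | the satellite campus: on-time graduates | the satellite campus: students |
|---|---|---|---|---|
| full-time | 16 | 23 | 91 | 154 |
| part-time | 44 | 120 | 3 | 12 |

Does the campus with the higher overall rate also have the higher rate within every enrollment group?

No

Full-time: Campus A 16/23 = 69.6%, the satellite campus 91/154 = 59.1% → Campus A
Part-time: Campus A 44/120 = 36.7%, the satellite campus 3/12 = 25.0% → Campus A
Overall: Campus A 60/143 = 42.0%, the satellite campus 94/166 = 56.6% → the satellite campus
Campus A wins each enrollment group but the satellite campus wins overall — the comparison reverses. Campus A's students skew toward part-time, which has a lower base rate.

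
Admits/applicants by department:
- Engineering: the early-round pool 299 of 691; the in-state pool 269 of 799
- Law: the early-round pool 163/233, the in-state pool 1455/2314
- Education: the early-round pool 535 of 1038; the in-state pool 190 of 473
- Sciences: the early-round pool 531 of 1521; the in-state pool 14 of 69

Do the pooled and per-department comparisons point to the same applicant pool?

Engineering: the early-round pool 299/691 = 43.3%, the in-state pool 269/799 = 33.7% → the early-round pool
Law: the early-round pool 163/233 = 70.0%, the in-state pool 1455/2314 = 62.9% → the early-round pool
Education: the early-round pool 535/1038 = 51.5%, the in-state pool 190/473 = 40.2% → the early-round pool
Sciences: the early-round pool 531/1521 = 34.9%, the in-state pool 14/69 = 20.3% → the early-round pool
Overall: the early-round pool 1528/3483 = 43.9%, the in-state pool 1928/3655 = 52.7% → the in-state pool
The early-round pool wins each department group but the in-state pool wins overall — the comparison reverses. The early-round pool's applicants skew toward Sciences, which has a lower base rate.

No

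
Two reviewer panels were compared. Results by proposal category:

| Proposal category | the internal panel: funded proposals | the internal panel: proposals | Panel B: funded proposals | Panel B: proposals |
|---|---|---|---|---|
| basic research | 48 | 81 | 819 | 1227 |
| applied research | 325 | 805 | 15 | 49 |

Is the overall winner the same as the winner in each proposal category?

Basic research: the internal panel 48/81 = 59.3%, Panel B 819/1227 = 66.7% → Panel B
Applied research: the internal panel 325/805 = 40.4%, Panel B 15/49 = 30.6% → the internal panel
Overall: the internal panel 373/886 = 42.1%, Panel B 834/1276 = 65.4% → Panel B
Neither sweeps: the internal panel wins 1 of 2 groups, Panel B wins 1. Panel B wins overall but not every group — no Simpson reversal.

No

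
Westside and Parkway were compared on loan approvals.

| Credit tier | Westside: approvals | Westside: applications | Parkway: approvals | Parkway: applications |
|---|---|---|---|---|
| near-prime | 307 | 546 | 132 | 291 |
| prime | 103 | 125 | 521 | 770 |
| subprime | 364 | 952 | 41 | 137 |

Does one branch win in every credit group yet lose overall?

Yes

Near-prime: Westside 307/546 = 56.2%, Parkway 132/291 = 45.4% → Westside
Prime: Westside 103/125 = 82.4%, Parkway 521/770 = 67.7% → Westside
Subprime: Westside 364/952 = 38.2%, Parkway 41/137 = 29.9% → Westside
Overall: Westside 774/1623 = 47.7%, Parkway 694/1198 = 57.9% → Parkway
Westside wins each credit group but Parkway wins overall — the comparison reverses. Westside's applications skew toward subprime, which has a lower base rate.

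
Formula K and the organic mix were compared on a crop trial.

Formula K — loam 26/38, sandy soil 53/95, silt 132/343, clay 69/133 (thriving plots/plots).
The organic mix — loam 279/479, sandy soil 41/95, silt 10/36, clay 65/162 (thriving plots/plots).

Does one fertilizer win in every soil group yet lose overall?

Yes

Loam: Formula K 26/38 = 68.4%, the organic mix 279/479 = 58.2% → Formula K
Sandy soil: Formula K 53/95 = 55.8%, the organic mix 41/95 = 43.2% → Formula K
Silt: Formula K 132/343 = 38.5%, the organic mix 10/36 = 27.8% → Formula K
Clay: Formula K 69/133 = 51.9%, the organic mix 65/162 = 40.1% → Formula K
Overall: Formula K 280/609 = 46.0%, the organic mix 395/772 = 51.2% → the organic mix
Formula K wins each soil group but the organic mix wins overall — the comparison reverses. Formula K's plots skew toward silt, which has a lower base rate.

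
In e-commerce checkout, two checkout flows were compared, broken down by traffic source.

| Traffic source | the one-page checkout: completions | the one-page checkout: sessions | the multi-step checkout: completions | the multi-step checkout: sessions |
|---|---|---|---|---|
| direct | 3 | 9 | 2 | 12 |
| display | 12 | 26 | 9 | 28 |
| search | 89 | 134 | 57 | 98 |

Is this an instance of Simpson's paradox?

Direct: the one-page checkout 3/9 = 33.3%, the multi-step checkout 2/12 = 16.7% → the one-page checkout
Display: the one-page checkout 12/26 = 46.2%, the multi-step checkout 9/28 = 32.1% → the one-page checkout
Search: the one-page checkout 89/134 = 66.4%, the multi-step checkout 57/98 = 58.2% → the one-page checkout
Overall: the one-page checkout 104/169 = 61.5%, the multi-step checkout 68/138 = 49.3% → the one-page checkout
The one-page checkout wins overall and in every traffic group — no reversal.

No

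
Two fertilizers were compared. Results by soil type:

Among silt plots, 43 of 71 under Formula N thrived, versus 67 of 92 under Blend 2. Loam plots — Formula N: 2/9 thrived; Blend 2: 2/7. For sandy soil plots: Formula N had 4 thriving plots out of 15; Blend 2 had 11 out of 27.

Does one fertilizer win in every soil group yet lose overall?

No

Silt: Formula N 43/71 = 60.6%, Blend 2 67/92 = 72.8% → Blend 2
Loam: Formula N 2/9 = 22.2%, Blend 2 2/7 = 28.6% → Blend 2
Sandy soil: Formula N 4/15 = 26.7%, Blend 2 11/27 = 40.7% → Blend 2
Overall: Formula N 49/95 = 51.6%, Blend 2 80/126 = 63.5% → Blend 2
Blend 2 wins overall and in every soil group — no reversal.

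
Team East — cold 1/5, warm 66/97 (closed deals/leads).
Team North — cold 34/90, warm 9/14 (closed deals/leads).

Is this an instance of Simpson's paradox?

No

Cold: Team East 1/5 = 20.0%, Team North 34/90 = 37.8% → Team North
Warm: Team East 66/97 = 68.0%, Team North 9/14 = 64.3% → Team East
Overall: Team East 67/102 = 65.7%, Team North 43/104 = 41.3% → Team East
Neither sweeps: Team East wins 1 of 2 groups, Team North wins 1. Team East wins overall but not every group — no Simpson reversal.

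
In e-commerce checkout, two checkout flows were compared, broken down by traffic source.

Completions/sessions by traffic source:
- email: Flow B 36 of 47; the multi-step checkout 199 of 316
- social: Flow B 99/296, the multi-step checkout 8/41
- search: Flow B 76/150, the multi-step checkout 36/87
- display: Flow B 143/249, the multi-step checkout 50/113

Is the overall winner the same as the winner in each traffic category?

No

Email: Flow B 36/47 = 76.6%, the multi-step checkout 199/316 = 63.0% → Flow B
Social: Flow B 99/296 = 33.4%, the multi-step checkout 8/41 = 19.5% → Flow B
Search: Flow B 76/150 = 50.7%, the multi-step checkout 36/87 = 41.4% → Flow B
Display: Flow B 143/249 = 57.4%, the multi-step checkout 50/113 = 44.2% → Flow B
Overall: Flow B 354/742 = 47.7%, the multi-step checkout 293/557 = 52.6% → the multi-step checkout
Flow B wins each traffic group but the multi-step checkout wins overall — the comparison reverses. Flow B's sessions skew toward social, which has a lower base rate.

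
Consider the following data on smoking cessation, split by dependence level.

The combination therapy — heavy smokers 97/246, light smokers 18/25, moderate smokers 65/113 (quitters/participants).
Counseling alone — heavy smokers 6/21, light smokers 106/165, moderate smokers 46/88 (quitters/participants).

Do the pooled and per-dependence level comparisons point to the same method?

No

Heavy smokers: the combination therapy 97/246 = 39.4%, counseling alone 6/21 = 28.6% → the combination therapy
Light smokers: the combination therapy 18/25 = 72.0%, counseling alone 106/165 = 64.2% → the combination therapy
Moderate smokers: the combination therapy 65/113 = 57.5%, counseling alone 46/88 = 52.3% → the combination therapy
Overall: the combination therapy 180/384 = 46.9%, counseling alone 158/274 = 57.7% → counseling alone
The combination therapy wins each dependence group but counseling alone wins overall — the comparison reverses. The combination therapy's participants skew toward heavy smokers, which has a lower base rate.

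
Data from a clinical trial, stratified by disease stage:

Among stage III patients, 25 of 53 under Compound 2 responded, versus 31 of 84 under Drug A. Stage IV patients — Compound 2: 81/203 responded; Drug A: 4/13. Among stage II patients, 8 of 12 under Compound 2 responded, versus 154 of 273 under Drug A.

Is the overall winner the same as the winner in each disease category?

Stage III: Compound 2 25/53 = 47.2%, Drug A 31/84 = 36.9% → Compound 2
Stage IV: Compound 2 81/203 = 39.9%, Drug A 4/13 = 30.8% → Compound 2
Stage II: Compound 2 8/12 = 66.7%, Drug A 154/273 = 56.4% → Compound 2
Overall: Compound 2 114/268 = 42.5%, Drug A 189/370 = 51.1% → Drug A
Compound 2 wins each disease group but Drug A wins overall — the comparison reverses. Compound 2's patients skew toward stage IV, which has a lower base rate.

No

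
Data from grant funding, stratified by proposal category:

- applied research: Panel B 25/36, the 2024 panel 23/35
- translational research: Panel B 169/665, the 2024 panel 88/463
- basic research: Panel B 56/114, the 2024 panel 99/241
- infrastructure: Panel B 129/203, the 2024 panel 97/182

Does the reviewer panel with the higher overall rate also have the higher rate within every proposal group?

Applied research: Panel B 25/36 = 69.4%, the 2024 panel 23/35 = 65.7% → Panel B
Translational research: Panel B 169/665 = 25.4%, the 2024 panel 88/463 = 19.0% → Panel B
Basic research: Panel B 56/114 = 49.1%, the 2024 panel 99/241 = 41.1% → Panel B
Infrastructure: Panel B 129/203 = 63.5%, the 2024 panel 97/182 = 53.3% → Panel B
Overall: Panel B 379/1018 = 37.2%, the 2024 panel 307/921 = 33.3% → Panel B
Panel B wins overall and in every proposal group — no reversal.

Yes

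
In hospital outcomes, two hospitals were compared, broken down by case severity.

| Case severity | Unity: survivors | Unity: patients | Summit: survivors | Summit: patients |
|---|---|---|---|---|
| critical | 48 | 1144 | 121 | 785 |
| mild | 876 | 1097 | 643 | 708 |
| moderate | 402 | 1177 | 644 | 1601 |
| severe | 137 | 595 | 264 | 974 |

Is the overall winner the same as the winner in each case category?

Critical: Unity 48/1144 = 4.2%, Summit 121/785 = 15.4% → Summit
Mild: Unity 876/1097 = 79.9%, Summit 643/708 = 90.8% → Summit
Moderate: Unity 402/1177 = 34.2%, Summit 644/1601 = 40.2% → Summit
Severe: Unity 137/595 = 23.0%, Summit 264/974 = 27.1% → Summit
Overall: Unity 1463/4013 = 36.5%, Summit 1672/4068 = 41.1% → Summit
Summit wins overall and in every case group — no reversal.

Yes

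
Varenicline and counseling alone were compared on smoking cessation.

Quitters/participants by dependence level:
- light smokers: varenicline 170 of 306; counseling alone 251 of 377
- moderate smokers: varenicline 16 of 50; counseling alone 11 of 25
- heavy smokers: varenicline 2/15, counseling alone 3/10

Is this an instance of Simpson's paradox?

Light smokers: varenicline 170/306 = 55.6%, counseling alone 251/377 = 66.6% → counseling alone
Moderate smokers: varenicline 16/50 = 32.0%, counseling alone 11/25 = 44.0% → counseling alone
Heavy smokers: varenicline 2/15 = 13.3%, counseling alone 3/10 = 30.0% → counseling alone
Overall: varenicline 188/371 = 50.7%, counseling alone 265/412 = 64.3% → counseling alone
Counseling alone wins overall and in every dependence group — no reversal.

No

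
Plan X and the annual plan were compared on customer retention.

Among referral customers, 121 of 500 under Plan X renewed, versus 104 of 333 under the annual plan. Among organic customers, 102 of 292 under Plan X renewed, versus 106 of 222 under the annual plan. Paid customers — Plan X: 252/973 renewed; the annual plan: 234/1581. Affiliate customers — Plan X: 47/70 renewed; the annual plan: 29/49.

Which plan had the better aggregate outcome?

Referral: Plan X 121/500 = 24.2%, the annual plan 104/333 = 31.2% → the annual plan
Organic: Plan X 102/292 = 34.9%, the annual plan 106/222 = 47.7% → the annual plan
Paid: Plan X 252/973 = 25.9%, the annual plan 234/1581 = 14.8% → Plan X
Affiliate: Plan X 47/70 = 67.1%, the annual plan 29/49 = 59.2% → Plan X
Overall: Plan X 522/1835 = 28.4%, the annual plan 473/2185 = 21.6% → Plan X
(Neither sweeps every signup group, but Plan X has the higher pooled rate.)

Plan X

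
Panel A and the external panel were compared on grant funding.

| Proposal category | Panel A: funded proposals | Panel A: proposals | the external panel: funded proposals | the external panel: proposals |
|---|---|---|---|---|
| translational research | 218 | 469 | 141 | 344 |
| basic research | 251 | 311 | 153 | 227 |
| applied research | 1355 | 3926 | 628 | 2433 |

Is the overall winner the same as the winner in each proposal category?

Translational research: Panel A 218/469 = 46.5%, the external panel 141/344 = 41.0% → Panel A
Basic research: Panel A 251/311 = 80.7%, the external panel 153/227 = 67.4% → Panel A
Applied research: Panel A 1355/3926 = 34.5%, the external panel 628/2433 = 25.8% → Panel A
Overall: Panel A 1824/4706 = 38.8%, the external panel 922/3004 = 30.7% → Panel A
Panel A wins overall and in every proposal group — no reversal.

Yes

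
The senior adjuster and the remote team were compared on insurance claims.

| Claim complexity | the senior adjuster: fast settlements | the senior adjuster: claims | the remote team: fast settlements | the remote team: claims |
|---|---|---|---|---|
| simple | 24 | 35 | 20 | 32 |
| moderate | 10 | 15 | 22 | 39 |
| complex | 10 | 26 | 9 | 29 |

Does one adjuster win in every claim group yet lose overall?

No

Simple: the senior adjuster 24/35 = 68.6%, the remote team 20/32 = 62.5% → the senior adjuster
Moderate: the senior adjuster 10/15 = 66.7%, the remote team 22/39 = 56.4% → the senior adjuster
Complex: the senior adjuster 10/26 = 38.5%, the remote team 9/29 = 31.0% → the senior adjuster
Overall: the senior adjuster 44/76 = 57.9%, the remote team 51/100 = 51.0% → the senior adjuster
The senior adjuster wins overall and in every claim group — no reversal.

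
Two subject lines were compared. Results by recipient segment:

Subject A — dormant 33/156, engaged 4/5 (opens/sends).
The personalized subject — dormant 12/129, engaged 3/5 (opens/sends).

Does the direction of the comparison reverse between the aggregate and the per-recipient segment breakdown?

No

Dormant: Subject A 33/156 = 21.2%, the personalized subject 12/129 = 9.3% → Subject A
Engaged: Subject A 4/5 = 80.0%, the personalized subject 3/5 = 60.0% → Subject A
Overall: Subject A 37/161 = 23.0%, the personalized subject 15/134 = 11.2% → Subject A
Subject A wins overall and in every recipient group — no reversal.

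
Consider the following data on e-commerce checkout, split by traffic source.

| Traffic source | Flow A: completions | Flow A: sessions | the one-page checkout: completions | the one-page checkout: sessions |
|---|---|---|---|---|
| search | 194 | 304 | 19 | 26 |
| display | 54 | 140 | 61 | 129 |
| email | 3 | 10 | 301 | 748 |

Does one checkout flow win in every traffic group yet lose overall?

Search: Flow A 194/304 = 63.8%, the one-page checkout 19/26 = 73.1% → the one-page checkout
Display: Flow A 54/140 = 38.6%, the one-page checkout 61/129 = 47.3% → the one-page checkout
Email: Flow A 3/10 = 30.0%, the one-page checkout 301/748 = 40.2% → the one-page checkout
Overall: Flow A 251/454 = 55.3%, the one-page checkout 381/903 = 42.2% → Flow A
The one-page checkout wins each traffic group but Flow A wins overall — the comparison reverses. The one-page checkout's sessions skew toward email, which has a lower base rate.

Yes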